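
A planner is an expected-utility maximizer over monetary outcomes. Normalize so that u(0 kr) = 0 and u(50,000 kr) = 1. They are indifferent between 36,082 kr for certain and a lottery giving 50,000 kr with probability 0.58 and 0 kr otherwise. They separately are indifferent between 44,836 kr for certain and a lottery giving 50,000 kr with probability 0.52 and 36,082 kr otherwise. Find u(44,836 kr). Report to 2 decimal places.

0.80

The first gamble pins u(36,082 kr): it must equal 0.58·1 + 0.42·0 = 0.58.
The second indifference gives u(44,836 kr) = 0.52·u(50,000 kr) + 0.48·u(36,082 kr) = 0.52·1.00 + 0.48·0.58 = 0.7984.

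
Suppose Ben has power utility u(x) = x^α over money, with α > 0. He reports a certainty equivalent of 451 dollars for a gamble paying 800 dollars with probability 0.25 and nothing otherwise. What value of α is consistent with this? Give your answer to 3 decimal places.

α ≈ 2.419

EU(lottery) = 0.25·800^α + 0.75·0 = 0.25·800^α.
Equating: 451^α = 0.25·800^α, i.e. 0.5637^α = 0.25.
α = ln(0.25) / ln(451/800) = -1.386294/-0.573144 ≈ 2.419.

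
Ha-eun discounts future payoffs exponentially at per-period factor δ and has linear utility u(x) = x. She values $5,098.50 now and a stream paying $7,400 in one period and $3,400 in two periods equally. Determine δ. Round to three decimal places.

Present value of the stream is 7400·δ + 3400·δ². Indifference gives 7400δ + 3400δ² = 5098.50.
That is, 3400δ² + 7400δ − 5098.50 = 0, a quadratic in δ.
By the quadratic formula (taking the positive root), δ = (−7400 + √124099600.00) / 6800 ≈ 0.550.

δ ≈ 0.550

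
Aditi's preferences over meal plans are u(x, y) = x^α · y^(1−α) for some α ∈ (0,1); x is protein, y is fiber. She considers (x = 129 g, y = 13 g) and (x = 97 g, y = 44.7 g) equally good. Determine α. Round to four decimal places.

α ≈ 0.8124

The Cobb–Douglas utilities coincide, so 129^α·13^(1−α) = 97^α·44.7^(1−α).
(129/97)^α = (44.7/13)^(1−α); take logs: α·ln(129/97) = (1−α)·ln(44.7/13), i.e. α·0.2851014 = (1−α)·1.2350241.
So α/(1−α) = (1.2350241)/(0.2851014) = 4.3318767, and α = 4.3318767/5.3318767 ≈ 0.8124.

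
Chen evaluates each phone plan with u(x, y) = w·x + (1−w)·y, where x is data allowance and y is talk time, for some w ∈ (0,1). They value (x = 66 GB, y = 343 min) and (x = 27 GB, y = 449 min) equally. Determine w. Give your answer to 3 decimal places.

Indifference: w·66 + (1−w)·343 = w·27 + (1−w)·449.
Rearranging, 39·w − 106·(1−w) = 0.
The marginal rate of substitution is 106/39, so w = 106/(39+106) = 0.731.

w = 0.731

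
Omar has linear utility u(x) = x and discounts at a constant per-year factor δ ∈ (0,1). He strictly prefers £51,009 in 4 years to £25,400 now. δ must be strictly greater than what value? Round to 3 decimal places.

The preference means 25400 < δ^4·51009.
Dividing by 51009: δ^4 > 0.49795. Both sides are positive, so the 4th root keeps the direction.
δ > 0.49795^(1/4) = 0.840.

δ > 0.840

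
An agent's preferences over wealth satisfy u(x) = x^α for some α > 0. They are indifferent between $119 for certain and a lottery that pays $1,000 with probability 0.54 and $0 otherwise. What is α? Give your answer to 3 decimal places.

α ≈ 0.289

Since u(0) = 0, the lottery's EU is 0.54·1000^α.
Setting u(119) equal to that: 119^α = 0.54·1000^α ⇒ (119/1000)^α = 0.54.
Take logs: α = ln 0.54 / ln(119/1000) ≈ 0.28948.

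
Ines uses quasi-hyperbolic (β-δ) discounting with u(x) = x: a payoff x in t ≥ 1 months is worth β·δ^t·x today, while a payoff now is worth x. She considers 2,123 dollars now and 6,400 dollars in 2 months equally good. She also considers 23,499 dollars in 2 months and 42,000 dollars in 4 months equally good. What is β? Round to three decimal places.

Both payoffs in the second observation are in the future, so β drops out: δ^2·23499 = δ^4·42000 ⇒ δ^2 = 23499/42000 = 0.55950, so δ = 0.74800.
The first indifference: 2123 = β·δ^2·6400, so β = 2123/(δ^2·6400) = 2123/(0.55950·6400) ≈ 0.593.

β ≈ 0.593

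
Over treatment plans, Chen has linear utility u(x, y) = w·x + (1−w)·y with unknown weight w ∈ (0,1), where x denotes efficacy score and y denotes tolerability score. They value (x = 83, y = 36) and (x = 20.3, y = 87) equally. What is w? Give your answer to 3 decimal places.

w = 0.449

u(83,36) = u(20.3,87) means w·83 + (1−w)·36 = w·20.3 + (1−w)·87.
w·(83−20.3) = (1−w)·(87−36), i.e. w·62.7 = (1−w)·51.
So w/(1−w) = 51/62.7 = 0.8134, giving w = 51/(62.7+51) = 0.449.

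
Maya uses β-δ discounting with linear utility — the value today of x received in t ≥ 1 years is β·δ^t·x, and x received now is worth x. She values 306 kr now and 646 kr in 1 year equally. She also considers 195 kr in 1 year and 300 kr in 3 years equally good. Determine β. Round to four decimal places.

β ≈ 0.5875

Both payoffs in the second observation are in the future, so β drops out: δ^1·195 = δ^3·300 ⇒ δ^2 = 195/300 = 0.65000, so δ = 0.80623.
Now use the now-vs-future pair: 306 = β·δ·646 gives β = 306/(0.80623·646) ≈ 0.5875.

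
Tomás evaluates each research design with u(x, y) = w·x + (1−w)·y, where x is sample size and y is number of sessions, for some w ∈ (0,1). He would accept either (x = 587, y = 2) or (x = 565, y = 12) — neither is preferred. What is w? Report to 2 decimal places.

w = 0.31

Equating utilities: w·587 + (1−w)·2 = w·565 + (1−w)·12.
Collecting terms: w·22 = (1−w)·10.
So w/(1−w) = 10/22 = 0.4545, giving w = 10/(22+10) = 0.31.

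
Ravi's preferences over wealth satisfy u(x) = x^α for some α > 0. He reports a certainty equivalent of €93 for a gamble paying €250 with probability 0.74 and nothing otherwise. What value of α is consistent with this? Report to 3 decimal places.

EU(lottery) = 0.74·250^α + 0.26·0 = 0.74·250^α.
Equating: 93^α = 0.74·250^α, i.e. 0.3720^α = 0.74.
α = ln(0.74) / ln(93/250) = -0.301105/-0.988861 ≈ 0.304.

α ≈ 0.304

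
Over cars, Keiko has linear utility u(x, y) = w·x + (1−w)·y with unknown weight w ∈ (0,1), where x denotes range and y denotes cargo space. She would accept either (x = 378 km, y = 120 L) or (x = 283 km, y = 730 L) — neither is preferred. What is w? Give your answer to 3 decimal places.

w = 0.865

Indifference: w·378 + (1−w)·120 = w·283 + (1−w)·730.
Collecting terms: w·95 = (1−w)·610.
So w/(1−w) = 610/95 = 6.4211, giving w = 610/(95+610) = 0.865.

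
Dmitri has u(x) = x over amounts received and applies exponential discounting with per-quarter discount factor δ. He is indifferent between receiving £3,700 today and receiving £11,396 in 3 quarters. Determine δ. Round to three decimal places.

δ ≈ 0.687

Equating discounted utilities: u(3700) = δ^3·u(11396) ⇒ δ^3 = u(3700)/u(11396).
With u(x) = x: δ^3 = 3700/11396 = 0.32468.
Taking the cube root: δ = 0.32468^(1/3) ≈ 0.687.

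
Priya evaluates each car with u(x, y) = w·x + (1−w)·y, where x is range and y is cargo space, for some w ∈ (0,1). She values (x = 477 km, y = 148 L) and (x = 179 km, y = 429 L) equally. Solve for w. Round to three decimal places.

w = 0.485

Equating utilities: w·477 + (1−w)·148 = w·179 + (1−w)·429.
Collecting terms: w·298 = (1−w)·281.
So w/(1−w) = 281/298 = 0.9430, giving w = 281/(298+281) = 0.485.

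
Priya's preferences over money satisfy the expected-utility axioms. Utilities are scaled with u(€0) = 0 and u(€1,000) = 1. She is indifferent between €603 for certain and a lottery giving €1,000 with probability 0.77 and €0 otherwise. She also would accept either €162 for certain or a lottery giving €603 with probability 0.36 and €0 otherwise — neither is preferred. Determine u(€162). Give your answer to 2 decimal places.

0.28

First, u(€603) = 0.77·u(€1,000) + 0.23·u(€0) = 0.77.
The second indifference gives u(€162) = 0.36·u(€603) + 0.64·u(€0) = 0.36·0.77 + 0.64·0.00 = 0.2772.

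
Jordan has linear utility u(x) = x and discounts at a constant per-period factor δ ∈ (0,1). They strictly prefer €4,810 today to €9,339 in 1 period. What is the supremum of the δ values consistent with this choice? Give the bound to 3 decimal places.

The preference means 4810 > δ·9339.
Dividing through by 9339 gives δ < 0.51504.

δ < 0.515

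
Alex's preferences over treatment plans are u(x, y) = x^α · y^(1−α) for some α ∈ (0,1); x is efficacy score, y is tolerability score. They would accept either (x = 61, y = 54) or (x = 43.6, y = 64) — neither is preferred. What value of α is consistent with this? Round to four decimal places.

Indifference: 61^α · 54^(1−α) = 43.6^α · 64^(1−α).
Taking logs: α·ln 61 + (1−α)·ln 54 = α·ln 43.6 + (1−α)·ln 64, i.e. α·0.3358167 = (1−α)·0.1698990.
With A = 0.3358167 and B = 0.1698990: α·A = (1−α)·B, so α = B/(A+B) = 0.1698990/0.5057157 ≈ 0.3360.

α ≈ 0.3360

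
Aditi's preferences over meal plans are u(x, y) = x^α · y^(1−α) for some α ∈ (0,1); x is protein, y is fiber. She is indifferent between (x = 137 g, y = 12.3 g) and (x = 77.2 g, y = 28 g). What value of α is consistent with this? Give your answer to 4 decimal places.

Set the two utilities equal: 137^α·12.3^(1−α) = 77.2^α·28^(1−α).
Taking logs: α·ln 137 + (1−α)·ln 12.3 = α·ln 77.2 + (1−α)·ln 28, i.e. α·0.5735815 = (1−α)·0.8226052.
Thus α·(1.3961867) = 0.8226052, so α = 0.8226052/1.3961867 ≈ 0.5892.

α ≈ 0.5892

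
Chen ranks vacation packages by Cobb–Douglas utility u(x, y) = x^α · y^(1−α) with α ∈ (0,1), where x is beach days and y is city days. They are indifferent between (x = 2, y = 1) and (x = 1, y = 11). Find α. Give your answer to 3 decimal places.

Set the two utilities equal: 2^α·1^(1−α) = 1^α·11^(1−α).
(2/1)^α = (11/1)^(1−α); take logs: α·ln(2/1) = (1−α)·ln(11/1), i.e. α·0.693147 = (1−α)·2.397895.
With A = 0.693147 and B = 2.397895: α·A = (1−α)·B, so α = B/(A+B) = 2.397895/3.091042 ≈ 0.776.

α ≈ 0.776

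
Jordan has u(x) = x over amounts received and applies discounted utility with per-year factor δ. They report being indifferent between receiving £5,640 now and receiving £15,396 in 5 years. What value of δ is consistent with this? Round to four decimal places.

The payoff in 5 years is discounted by δ^5, so u(5640) = δ^5·u(15396) and δ^5 = u(5640)/u(15396).
With u(x) = x: δ^5 = 5640/15396 = 0.36633.
Hence δ = (0.36633)^(1/5) = 0.818039.

δ ≈ 0.8180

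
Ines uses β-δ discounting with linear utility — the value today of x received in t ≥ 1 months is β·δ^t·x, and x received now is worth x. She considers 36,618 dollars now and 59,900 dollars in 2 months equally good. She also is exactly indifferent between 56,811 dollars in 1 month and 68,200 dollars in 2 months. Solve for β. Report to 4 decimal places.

β ≈ 0.8810

The second indifference involves only future payoffs, so β cancels: β·δ^1·56811 = β·δ^2·68200, giving δ = 56811/68200 = 0.83301.
The first indifference: 36618 = β·δ^2·59900, so β = 36618/(δ^2·59900) = 36618/(0.69390·59900) ≈ 0.8810.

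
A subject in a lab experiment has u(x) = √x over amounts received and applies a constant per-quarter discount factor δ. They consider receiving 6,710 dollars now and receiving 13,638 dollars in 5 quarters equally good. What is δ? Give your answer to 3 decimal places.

Indifference means u(6710) = δ^5 · u(13638), so δ^5 = u(6710)/u(13638).
Since u(x) = √x, δ^5 = √(6710/13638) = 0.70143.
Taking the 5th root: δ = 0.70143^(1/5) ≈ 0.932.

δ ≈ 0.932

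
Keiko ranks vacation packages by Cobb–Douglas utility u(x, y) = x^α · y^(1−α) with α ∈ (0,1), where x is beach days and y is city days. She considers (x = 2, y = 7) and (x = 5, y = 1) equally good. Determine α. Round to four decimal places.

Set the two utilities equal: 2^α·7^(1−α) = 5^α·1^(1−α).
Taking logs: α·ln 2 + (1−α)·ln 7 = α·ln 5 + (1−α)·ln 1, i.e. α·-0.9162907 = (1−α)·-1.9459101.
So α/(1−α) = (-1.9459101)/(-0.9162907) = 2.1236820, and α = 2.1236820/3.1236820 ≈ 0.6799.

α ≈ 0.6799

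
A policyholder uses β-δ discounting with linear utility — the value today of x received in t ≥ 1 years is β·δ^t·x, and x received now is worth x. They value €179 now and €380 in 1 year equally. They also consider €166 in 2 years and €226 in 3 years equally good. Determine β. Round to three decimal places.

Both payoffs in the second observation are in the future, so β drops out: δ^2·166 = δ^3·226 ⇒ δ = 166/226 = 0.73451.
Substituting δ into 179 = β·δ·380: β = 179/(279.115) ≈ 0.641.

β ≈ 0.641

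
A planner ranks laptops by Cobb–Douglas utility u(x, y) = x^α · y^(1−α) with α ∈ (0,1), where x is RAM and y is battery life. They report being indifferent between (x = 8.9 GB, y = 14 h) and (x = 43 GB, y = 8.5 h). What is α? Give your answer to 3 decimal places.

α ≈ 0.241

Indifference: 8.9^α · 14^(1−α) = 43^α · 8.5^(1−α).
Taking logs: α·ln 8.9 + (1−α)·ln 14 = α·ln 43 + (1−α)·ln 8.5, i.e. α·-1.575149 = (1−α)·-0.498991.
So α/(1−α) = (-0.498991)/(-1.575149) = 0.316790, and α = 0.316790/1.316790 ≈ 0.241.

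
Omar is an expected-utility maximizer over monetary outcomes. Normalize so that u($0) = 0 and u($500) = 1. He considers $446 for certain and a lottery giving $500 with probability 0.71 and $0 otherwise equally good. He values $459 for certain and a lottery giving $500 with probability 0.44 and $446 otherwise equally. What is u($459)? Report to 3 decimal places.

0.838

First, u($446) = 0.71·u($500) + 0.29·u($0) = 0.71.
The second indifference gives u($459) = 0.44·u($500) + 0.56·u($446) = 0.44·1.00 + 0.56·0.71 = 0.8376.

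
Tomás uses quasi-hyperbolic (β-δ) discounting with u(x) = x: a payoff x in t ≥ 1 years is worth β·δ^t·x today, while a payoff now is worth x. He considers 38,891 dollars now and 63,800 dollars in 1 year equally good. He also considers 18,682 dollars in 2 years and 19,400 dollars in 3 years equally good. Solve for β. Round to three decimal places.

Both payoffs in the second observation are in the future, so β drops out: δ^2·18682 = δ^3·19400 ⇒ δ = 18682/19400 = 0.96299.
Substituting δ into 38891 = β·δ·63800: β = 38891/(61438.742) ≈ 0.633.

β ≈ 0.633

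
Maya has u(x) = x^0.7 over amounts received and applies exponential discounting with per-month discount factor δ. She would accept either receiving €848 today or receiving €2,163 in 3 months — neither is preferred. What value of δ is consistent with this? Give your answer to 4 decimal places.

δ ≈ 0.8037

Equating discounted utilities: u(848) = δ^3·u(2163) ⇒ δ^3 = u(848)/u(2163).
With u(x) = x^0.7: δ^3 = 848^0.7/2163^0.7 = (848/2163)^0.7 = 0.51920.
Hence δ = (0.51920)^(1/3) = 0.803734.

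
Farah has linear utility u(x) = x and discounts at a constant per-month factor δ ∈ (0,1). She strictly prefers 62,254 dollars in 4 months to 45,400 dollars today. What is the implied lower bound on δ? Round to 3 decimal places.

Under u(x) = x this choice says 45400 < δ^4·62254.
Hence δ^4 > 45400/62254 = 0.72927, and x ↦ x^(1/4) is increasing on (0,∞).
δ > (45400/62254)^(1/4) ≈ 0.924.

δ > 0.924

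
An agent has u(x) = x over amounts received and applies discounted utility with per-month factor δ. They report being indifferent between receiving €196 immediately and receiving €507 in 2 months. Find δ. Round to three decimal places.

δ ≈ 0.622

Indifference means u(196) = δ^2 · u(507), so δ^2 = u(196)/u(507).
With u(x) = x: δ^2 = 196/507 = 0.38659.
Taking the square root: δ = 0.38659^(1/2) ≈ 0.622.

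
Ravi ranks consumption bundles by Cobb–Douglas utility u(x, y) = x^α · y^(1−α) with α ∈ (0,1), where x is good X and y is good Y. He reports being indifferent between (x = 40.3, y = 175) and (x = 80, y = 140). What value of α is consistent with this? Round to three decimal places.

α ≈ 0.246

Indifference: 40.3^α · 175^(1−α) = 80^α · 140^(1−α).
Rearrange to (40.3/80)^α = (140/175)^(1−α) and take logs: α·-0.685675 = (1−α)·-0.223144.
Thus α·(-0.908819) = -0.223144, so α = -0.223144/-0.908819 ≈ 0.246.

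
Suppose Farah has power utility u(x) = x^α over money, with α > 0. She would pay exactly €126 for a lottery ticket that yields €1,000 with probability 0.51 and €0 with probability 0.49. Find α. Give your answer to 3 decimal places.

α ≈ 0.325

The lottery's expected utility is 0.51·u(1000) + 0.49·u(0) = 0.51·1000^α (since u(0) = 0 for α > 0).
Indifference: 126^α = 0.51·1000^α, so (126/1000)^α = 0.51.
Taking logs: α·ln(126/1000) = ln(0.51), so α = -0.673345 / -2.071473 ≈ 0.325.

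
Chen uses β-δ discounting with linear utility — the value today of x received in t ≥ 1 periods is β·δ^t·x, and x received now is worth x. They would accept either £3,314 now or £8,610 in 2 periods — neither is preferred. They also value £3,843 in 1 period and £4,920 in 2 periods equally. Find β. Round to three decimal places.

β ≈ 0.631

The second indifference involves only future payoffs, so β cancels: β·δ^1·3843 = β·δ^2·4920, giving δ = 3843/4920 = 0.78110.
The first indifference: 3314 = β·δ^2·8610, so β = 3314/(δ^2·8610) = 3314/(0.61011·8610) ≈ 0.631.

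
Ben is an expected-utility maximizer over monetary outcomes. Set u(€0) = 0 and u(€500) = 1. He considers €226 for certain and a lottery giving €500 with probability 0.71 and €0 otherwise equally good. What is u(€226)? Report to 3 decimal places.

0.710

The indifference gives u(€226) = 0.71·u(€500) + 0.29·u(€0) = 0.71·1 + 0.29·0 = 0.71.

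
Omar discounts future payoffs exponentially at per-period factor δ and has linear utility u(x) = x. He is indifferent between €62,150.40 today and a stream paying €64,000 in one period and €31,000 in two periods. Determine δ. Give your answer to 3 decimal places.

δ ≈ 0.720

Present value of the stream is 64000·δ + 31000·δ². Indifference gives 64000δ + 31000δ² = 62150.40.
So 31000δ² + 64000δ − 62150.40 = 0.
The positive root is δ = [−64000 + √(64000² + 4·31000·62150.40)] / (2·31000) = (−64000 + 108640.000)/62000 ≈ 0.720.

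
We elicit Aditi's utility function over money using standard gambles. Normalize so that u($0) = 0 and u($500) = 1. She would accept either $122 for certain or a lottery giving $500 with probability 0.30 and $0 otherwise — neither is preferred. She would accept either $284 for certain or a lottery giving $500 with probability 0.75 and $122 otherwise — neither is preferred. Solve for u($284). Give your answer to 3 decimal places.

0.825

First, u($122) = 0.30·u($500) + 0.70·u($0) = 0.30.
Chaining: u($284) = 0.75·1.00 + 0.25·0.30 = 0.8250.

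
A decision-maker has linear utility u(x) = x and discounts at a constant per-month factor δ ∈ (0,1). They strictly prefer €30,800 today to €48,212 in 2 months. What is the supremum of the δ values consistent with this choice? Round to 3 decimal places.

The preference means 30800 > δ^2·48212.
So δ^2 < 30800/48212 = 0.63885; taking the square root of both positive sides preserves the inequality.
δ < (30800/48212)^(1/2) ≈ 0.799.

δ < 0.799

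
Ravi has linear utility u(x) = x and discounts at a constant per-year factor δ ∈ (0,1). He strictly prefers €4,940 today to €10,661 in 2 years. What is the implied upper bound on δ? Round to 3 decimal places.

δ < 0.681

The preference means 4940 > δ^2·10661.
Dividing by 10661: δ^2 < 0.46337. Both sides are positive, so the square root keeps the direction.
δ < (4940/10661)^(1/2) ≈ 0.681.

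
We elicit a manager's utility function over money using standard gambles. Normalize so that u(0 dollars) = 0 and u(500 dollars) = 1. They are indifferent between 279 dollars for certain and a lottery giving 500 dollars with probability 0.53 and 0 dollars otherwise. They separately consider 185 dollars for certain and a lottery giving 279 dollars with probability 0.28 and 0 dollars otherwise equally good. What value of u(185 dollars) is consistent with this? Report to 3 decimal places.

First, u(279 dollars) = 0.53·u(500 dollars) + 0.47·u(0 dollars) = 0.53.
Chaining: u(185 dollars) = 0.28·0.53 + 0.72·0.00 = 0.1484.

0.148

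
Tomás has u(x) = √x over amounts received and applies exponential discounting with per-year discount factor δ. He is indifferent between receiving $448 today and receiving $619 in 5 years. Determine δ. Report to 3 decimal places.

The payoff in 5 years is discounted by δ^5, so u(448) = δ^5·u(619) and δ^5 = u(448)/u(619).
With u(x) = √x: δ^5 = √448/√619 = √(448/619) = 0.85073.
So δ = 0.85073^(1/5) ≈ 0.968.

δ ≈ 0.968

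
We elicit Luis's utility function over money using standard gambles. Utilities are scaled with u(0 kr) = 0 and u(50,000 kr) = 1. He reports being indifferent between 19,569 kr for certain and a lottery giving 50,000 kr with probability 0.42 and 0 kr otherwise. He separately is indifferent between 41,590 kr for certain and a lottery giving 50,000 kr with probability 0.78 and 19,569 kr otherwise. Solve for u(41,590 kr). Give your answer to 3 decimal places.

0.872

From the first indifference, u(19,569 kr) = 0.42·u(50,000 kr) + 0.58·u(0 kr) = 0.42·1 + 0.58·0 = 0.42.
Then u(41,590 kr) = 0.78·u(50,000 kr) + 0.22·u(19,569 kr) = 0.78·1.00 + 0.22·0.42 = 0.8724.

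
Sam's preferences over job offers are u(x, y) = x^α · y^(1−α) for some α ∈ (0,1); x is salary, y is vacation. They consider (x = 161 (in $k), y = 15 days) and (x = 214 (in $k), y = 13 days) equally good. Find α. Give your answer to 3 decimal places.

The Cobb–Douglas utilities coincide, so 161^α·15^(1−α) = 214^α·13^(1−α).
Taking logs: α·ln 161 + (1−α)·ln 15 = α·ln 214 + (1−α)·ln 13, i.e. α·-0.284572 = (1−α)·-0.143101.
With A = -0.284572 and B = -0.143101: α·A = (1−α)·B, so α = B/(A+B) = -0.143101/-0.427673 ≈ 0.335.

α ≈ 0.335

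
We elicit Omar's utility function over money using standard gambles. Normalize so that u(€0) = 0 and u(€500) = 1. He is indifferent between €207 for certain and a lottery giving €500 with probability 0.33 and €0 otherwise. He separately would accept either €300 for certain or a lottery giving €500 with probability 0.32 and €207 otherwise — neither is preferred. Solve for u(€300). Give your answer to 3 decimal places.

0.544

The first gamble pins u(€207): it must equal 0.33·1 + 0.67·0 = 0.33.
Then u(€300) = 0.32·u(€500) + 0.68·u(€207) = 0.32·1.00 + 0.68·0.33 = 0.5444.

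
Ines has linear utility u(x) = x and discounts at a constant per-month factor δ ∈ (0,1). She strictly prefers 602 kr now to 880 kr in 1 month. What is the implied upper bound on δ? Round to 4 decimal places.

Comparing present values: 602 > δ·880.
Dividing through by 880 gives δ < 0.68409.

δ < 0.6841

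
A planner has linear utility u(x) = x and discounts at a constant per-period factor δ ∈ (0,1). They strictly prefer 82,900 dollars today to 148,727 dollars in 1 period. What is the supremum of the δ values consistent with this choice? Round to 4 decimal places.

Comparing present values: 82900 > δ·148727.
Dividing through by 148727 gives δ < 0.55740.

δ < 0.5574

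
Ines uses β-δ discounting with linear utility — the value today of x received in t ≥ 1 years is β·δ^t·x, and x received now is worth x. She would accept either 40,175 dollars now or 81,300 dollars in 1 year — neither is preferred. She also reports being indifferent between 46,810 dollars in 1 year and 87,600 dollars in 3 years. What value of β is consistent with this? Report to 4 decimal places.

β ≈ 0.6760

The second indifference involves only future payoffs, so β cancels: β·δ^1·46810 = β·δ^3·87600, giving δ^2 = 46810/87600 = 0.53436, so δ = 0.73100.
Substituting δ into 40175 = β·δ·81300: β = 40175/(59430.285) ≈ 0.6760.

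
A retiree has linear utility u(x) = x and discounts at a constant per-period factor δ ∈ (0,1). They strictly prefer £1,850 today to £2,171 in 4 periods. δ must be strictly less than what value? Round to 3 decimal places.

Under u(x) = x this choice says 1850 > δ^4·2171.
Hence δ^4 < 1850/2171 = 0.85214, and x ↦ x^(1/4) is increasing on (0,∞).
δ < 0.85214^(1/4) = 0.961.

δ < 0.961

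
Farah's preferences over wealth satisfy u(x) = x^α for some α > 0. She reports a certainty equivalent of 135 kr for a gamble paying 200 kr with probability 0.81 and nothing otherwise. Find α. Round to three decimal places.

α ≈ 0.536

Since u(0) = 0, the lottery's EU is 0.81·200^α.
Indifference: 135^α = 0.81·200^α, so (135/200)^α = 0.81.
α = ln(0.81) / ln(135/200) = -0.210721/-0.393043 ≈ 0.536.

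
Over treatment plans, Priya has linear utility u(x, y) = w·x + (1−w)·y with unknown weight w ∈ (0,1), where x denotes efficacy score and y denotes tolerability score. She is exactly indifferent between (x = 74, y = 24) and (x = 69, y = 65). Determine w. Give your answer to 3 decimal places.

w = 0.891

Indifference: w·74 + (1−w)·24 = w·69 + (1−w)·65.
Rearranging, 5·w − 41·(1−w) = 0.
The marginal rate of substitution is 41/5, so w = 41/(5+41) = 0.891.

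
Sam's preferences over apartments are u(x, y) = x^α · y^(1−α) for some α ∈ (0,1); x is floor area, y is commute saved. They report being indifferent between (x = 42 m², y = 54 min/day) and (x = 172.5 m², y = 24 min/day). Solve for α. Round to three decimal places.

The Cobb–Douglas utilities coincide, so 42^α·54^(1−α) = 172.5^α·24^(1−α).
Taking logs: α·ln 42 + (1−α)·ln 54 = α·ln 172.5 + (1−α)·ln 24, i.e. α·-1.412728 = (1−α)·-0.810930.
Thus α·(-2.223658) = -0.810930, so α = -0.810930/-2.223658 ≈ 0.365.

α ≈ 0.365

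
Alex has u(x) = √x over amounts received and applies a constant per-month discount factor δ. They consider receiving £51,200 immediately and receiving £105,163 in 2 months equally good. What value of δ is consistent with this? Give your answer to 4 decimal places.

Equating discounted utilities: u(51200) = δ^2·u(105163) ⇒ δ^2 = u(51200)/u(105163).
Since u(x) = √x, δ^2 = √(51200/105163) = 0.69776.
Taking the square root: δ = 0.69776^(1/2) ≈ 0.8353.

δ ≈ 0.8353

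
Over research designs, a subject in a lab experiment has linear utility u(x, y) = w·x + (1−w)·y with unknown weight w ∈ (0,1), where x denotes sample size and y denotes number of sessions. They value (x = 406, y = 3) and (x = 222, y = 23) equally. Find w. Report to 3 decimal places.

w = 0.098

u(406,3) = u(222,23) means w·406 + (1−w)·3 = w·222 + (1−w)·23.
Collecting terms: w·184 = (1−w)·20.
So w/(1−w) = 20/184 = 0.1087, giving w = 20/(184+20) = 0.098.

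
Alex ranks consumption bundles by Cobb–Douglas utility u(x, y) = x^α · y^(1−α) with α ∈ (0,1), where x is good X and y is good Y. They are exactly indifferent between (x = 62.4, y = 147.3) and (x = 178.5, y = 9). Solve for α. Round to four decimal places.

α ≈ 0.7267

Indifference: 62.4^α · 147.3^(1−α) = 178.5^α · 9^(1−α).
(62.4/178.5)^α = (9/147.3)^(1−α); take logs: α·ln(62.4/178.5) = (1−α)·ln(9/147.3), i.e. α·-1.0510233 = (1−α)·-2.7952467.
With A = -1.0510233 and B = -2.7952467: α·A = (1−α)·B, so α = B/(A+B) = -2.7952467/-3.8462700 ≈ 0.7267.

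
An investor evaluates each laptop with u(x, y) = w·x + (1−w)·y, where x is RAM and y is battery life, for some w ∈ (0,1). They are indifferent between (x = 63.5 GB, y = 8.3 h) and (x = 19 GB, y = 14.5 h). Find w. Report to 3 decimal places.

w = 0.122

Equating utilities: w·63.5 + (1−w)·8.3 = w·19 + (1−w)·14.5.
Collecting terms: w·44.5 = (1−w)·6.2.
So w/(1−w) = 6.2/44.5 = 0.1393, giving w = 6.2/(44.5+6.2) = 0.122.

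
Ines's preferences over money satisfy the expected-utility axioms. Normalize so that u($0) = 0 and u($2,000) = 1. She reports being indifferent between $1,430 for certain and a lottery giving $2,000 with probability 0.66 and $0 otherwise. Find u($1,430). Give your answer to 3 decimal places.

u($1,430) equals the lottery's expected utility: 0.66·1 + 0.34·0 = 0.66.

0.660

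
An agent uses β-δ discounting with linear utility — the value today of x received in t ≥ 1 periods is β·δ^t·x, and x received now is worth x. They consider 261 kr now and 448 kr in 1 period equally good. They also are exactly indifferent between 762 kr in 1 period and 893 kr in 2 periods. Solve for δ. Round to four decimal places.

δ ≈ 0.8533

The second indifference involves only future payoffs, so β cancels: β·δ^1·762 = β·δ^2·893, giving δ = 762/893 = 0.85330.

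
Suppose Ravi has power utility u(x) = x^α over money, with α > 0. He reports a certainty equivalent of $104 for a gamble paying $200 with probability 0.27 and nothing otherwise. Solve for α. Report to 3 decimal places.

EU(lottery) = 0.27·200^α + 0.73·0 = 0.27·200^α.
Setting u(104) equal to that: 104^α = 0.27·200^α ⇒ (104/200)^α = 0.27.
Take logs: α = ln 0.27 / ln(104/200) ≈ 2.00226.

α ≈ 2.002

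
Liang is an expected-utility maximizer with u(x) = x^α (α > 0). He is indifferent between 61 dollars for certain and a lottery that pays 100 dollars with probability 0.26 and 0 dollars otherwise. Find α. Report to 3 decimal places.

α ≈ 2.725

EU(lottery) = 0.26·100^α + 0.74·0 = 0.26·100^α.
Setting u(61) equal to that: 61^α = 0.26·100^α ⇒ (61/100)^α = 0.26.
Taking logs: α·ln(61/100) = ln(0.26), so α = -1.347074 / -0.494296 ≈ 2.725.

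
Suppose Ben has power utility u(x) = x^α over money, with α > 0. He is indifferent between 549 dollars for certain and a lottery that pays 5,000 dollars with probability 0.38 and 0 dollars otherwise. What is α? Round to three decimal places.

α ≈ 0.438

Since u(0) = 0, the lottery's EU is 0.38·5000^α.
Equating: 549^α = 0.38·5000^α, i.e. 0.1098^α = 0.38.
Take logs: α = ln 0.38 / ln(549/5000) ≈ 0.43800.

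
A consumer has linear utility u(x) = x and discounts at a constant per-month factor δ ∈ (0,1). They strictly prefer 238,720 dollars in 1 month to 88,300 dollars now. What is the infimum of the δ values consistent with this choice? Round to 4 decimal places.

Comparing present values: 88300 < δ·238720.
So δ > 88300/238720 = 0.36989.

δ > 0.3699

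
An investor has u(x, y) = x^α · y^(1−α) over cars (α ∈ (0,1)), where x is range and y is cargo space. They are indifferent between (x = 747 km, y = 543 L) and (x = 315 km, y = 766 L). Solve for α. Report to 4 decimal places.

The Cobb–Douglas utilities coincide, so 747^α·543^(1−α) = 315^α·766^(1−α).
Taking logs: α·ln 747 + (1−α)·ln 543 = α·ln 315 + (1−α)·ln 766, i.e. α·0.8634925 = (1−α)·0.3440728.
Thus α·(1.2075653) = 0.3440728, so α = 0.3440728/1.2075653 ≈ 0.2849.

α ≈ 0.2849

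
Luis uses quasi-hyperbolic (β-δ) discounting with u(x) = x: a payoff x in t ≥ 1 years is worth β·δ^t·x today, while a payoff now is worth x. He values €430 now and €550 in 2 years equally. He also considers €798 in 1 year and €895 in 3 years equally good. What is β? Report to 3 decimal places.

β ≈ 0.877

Both payoffs in the second observation are in the future, so β drops out: δ^1·798 = δ^3·895 ⇒ δ^2 = 798/895 = 0.89162, so δ = 0.94426.
Substituting δ into 430 = β·δ^2·550: β = 430/(490.391) ≈ 0.877.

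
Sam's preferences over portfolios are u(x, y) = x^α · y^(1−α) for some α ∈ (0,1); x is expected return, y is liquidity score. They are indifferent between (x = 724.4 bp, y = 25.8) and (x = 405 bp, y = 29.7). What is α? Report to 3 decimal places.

The Cobb–Douglas utilities coincide, so 724.4^α·25.8^(1−α) = 405^α·29.7^(1−α).
Taking logs: α·ln 724.4 + (1−α)·ln 25.8 = α·ln 405 + (1−α)·ln 29.7, i.e. α·0.581457 = (1−α)·0.140773.
So α/(1−α) = (0.140773)/(0.581457) = 0.242104, and α = 0.242104/1.242104 ≈ 0.195.

α ≈ 0.195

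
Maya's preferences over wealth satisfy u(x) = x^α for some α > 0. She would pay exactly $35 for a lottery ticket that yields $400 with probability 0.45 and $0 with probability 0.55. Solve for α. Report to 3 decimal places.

EU(lottery) = 0.45·400^α + 0.55·0 = 0.45·400^α.
Setting u(35) equal to that: 35^α = 0.45·400^α ⇒ (35/400)^α = 0.45.
Taking logs: α·ln(35/400) = ln(0.45), so α = -0.798508 / -2.436116 ≈ 0.328.

α ≈ 0.328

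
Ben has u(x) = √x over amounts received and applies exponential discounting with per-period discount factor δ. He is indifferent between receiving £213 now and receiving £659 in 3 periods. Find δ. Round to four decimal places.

δ ≈ 0.8284

Indifference means u(213) = δ^3 · u(659), so δ^3 = u(213)/u(659).
With u(x) = √x: δ^3 = √213/√659 = √(213/659) = 0.56852.
Hence δ = (0.56852)^(1/3) = 0.828417.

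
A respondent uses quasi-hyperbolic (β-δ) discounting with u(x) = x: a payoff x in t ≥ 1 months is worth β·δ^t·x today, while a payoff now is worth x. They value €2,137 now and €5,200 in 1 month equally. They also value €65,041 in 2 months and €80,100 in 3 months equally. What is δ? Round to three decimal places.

From the later pair, β·δ^2·65041 = β·δ^3·80100; dividing through, δ = 65041/80100 = 0.81200.

δ ≈ 0.812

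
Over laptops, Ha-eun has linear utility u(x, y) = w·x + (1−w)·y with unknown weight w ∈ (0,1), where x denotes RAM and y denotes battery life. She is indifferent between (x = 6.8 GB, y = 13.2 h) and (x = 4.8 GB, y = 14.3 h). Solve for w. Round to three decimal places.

w = 0.355

Indifference: w·6.8 + (1−w)·13.2 = w·4.8 + (1−w)·14.3.
w·(6.8−4.8) = (1−w)·(14.3−13.2), i.e. w·2 = (1−w)·1.1.
So w/(1−w) = 1.1/2 = 0.5500, giving w = 1.1/(2+1.1) = 0.355.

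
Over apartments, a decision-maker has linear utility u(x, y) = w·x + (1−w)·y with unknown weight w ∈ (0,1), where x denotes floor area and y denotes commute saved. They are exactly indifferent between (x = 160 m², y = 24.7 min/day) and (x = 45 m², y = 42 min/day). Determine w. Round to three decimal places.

w = 0.131

u(160,24.7) = u(45,42) means w·160 + (1−w)·24.7 = w·45 + (1−w)·42.
w·(160−45) = (1−w)·(42−24.7), i.e. w·115 = (1−w)·17.3.
The marginal rate of substitution is 17.3/115, so w = 17.3/(115+17.3) = 0.131.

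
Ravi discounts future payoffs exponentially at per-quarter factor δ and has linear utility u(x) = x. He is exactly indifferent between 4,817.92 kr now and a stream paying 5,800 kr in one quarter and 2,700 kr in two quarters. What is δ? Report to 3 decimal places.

δ ≈ 0.640

Equating present values: 4817.92 = 5800δ + 2700δ².
So 2700δ² + 5800δ − 4817.92 = 0.
By the quadratic formula (taking the positive root), δ = (−5800 + √85673536.00) / 5400 ≈ 0.640.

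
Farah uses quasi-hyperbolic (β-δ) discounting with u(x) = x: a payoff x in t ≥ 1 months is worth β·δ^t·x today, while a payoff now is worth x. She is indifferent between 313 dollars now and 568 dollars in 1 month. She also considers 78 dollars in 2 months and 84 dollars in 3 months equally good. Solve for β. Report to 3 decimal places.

β ≈ 0.593

Both payoffs in the second observation are in the future, so β drops out: δ^2·78 = δ^3·84 ⇒ δ = 78/84 = 0.92857.
Substituting δ into 313 = β·δ·568: β = 313/(527.429) ≈ 0.593.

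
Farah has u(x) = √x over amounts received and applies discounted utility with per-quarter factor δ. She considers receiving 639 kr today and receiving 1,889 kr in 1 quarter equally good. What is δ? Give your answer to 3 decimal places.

δ ≈ 0.582

Indifference means u(639) = δ · u(1889), so δ = u(639)/u(1889).
Since u(x) = √x, δ = √(639/1889) = 0.58161.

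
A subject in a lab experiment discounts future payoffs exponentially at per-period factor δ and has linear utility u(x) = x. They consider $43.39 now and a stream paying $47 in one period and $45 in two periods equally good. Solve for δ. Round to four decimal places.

δ ≈ 0.5900

Equating present values: 43.39 = 47δ + 45δ².
So 45δ² + 47δ − 43.39 = 0.
By the quadratic formula (taking the positive root), δ = (−47 + √10019.20) / 90 ≈ 0.5900.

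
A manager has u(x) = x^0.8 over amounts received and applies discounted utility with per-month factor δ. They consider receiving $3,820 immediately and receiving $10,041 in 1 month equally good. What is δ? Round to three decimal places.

δ ≈ 0.462

Equating discounted utilities: u(3820) = δ·u(10041) ⇒ δ = u(3820)/u(10041).
With u(x) = x^0.8: δ = 3820^0.8/10041^0.8 = (3820/10041)^0.8 = 0.46156.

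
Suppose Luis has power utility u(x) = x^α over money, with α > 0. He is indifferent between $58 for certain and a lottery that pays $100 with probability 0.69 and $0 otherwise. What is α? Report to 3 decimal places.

The lottery's expected utility is 0.69·u(100) + 0.31·u(0) = 0.69·100^α (since u(0) = 0 for α > 0).
Equating: 58^α = 0.69·100^α, i.e. 0.5800^α = 0.69.
α = ln(0.69) / ln(58/100) = -0.371064/-0.544727 ≈ 0.681.

α ≈ 0.681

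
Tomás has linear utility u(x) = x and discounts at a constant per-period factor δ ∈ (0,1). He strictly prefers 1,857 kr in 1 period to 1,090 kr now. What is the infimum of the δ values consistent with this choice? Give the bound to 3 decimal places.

Under u(x) = x this choice says 1090 < δ·1857.
So δ > 1090/1857 = 0.58697.

δ > 0.587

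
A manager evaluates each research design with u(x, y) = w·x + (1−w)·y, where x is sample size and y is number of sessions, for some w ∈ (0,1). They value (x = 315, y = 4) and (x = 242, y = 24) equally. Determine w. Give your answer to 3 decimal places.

w = 0.215

u(315,4) = u(242,24) means w·315 + (1−w)·4 = w·242 + (1−w)·24.
Rearranging, 73·w − 20·(1−w) = 0.
So w/(1−w) = 20/73 = 0.2740, giving w = 20/(73+20) = 0.215.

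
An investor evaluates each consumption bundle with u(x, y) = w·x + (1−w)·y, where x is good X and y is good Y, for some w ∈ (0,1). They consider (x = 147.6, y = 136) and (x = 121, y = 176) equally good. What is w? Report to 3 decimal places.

w = 0.601

Indifference: w·147.6 + (1−w)·136 = w·121 + (1−w)·176.
w·(147.6−121) = (1−w)·(176−136), i.e. w·26.6 = (1−w)·40.
So w/(1−w) = 40/26.6 = 1.5038, giving w = 40/(26.6+40) = 0.601.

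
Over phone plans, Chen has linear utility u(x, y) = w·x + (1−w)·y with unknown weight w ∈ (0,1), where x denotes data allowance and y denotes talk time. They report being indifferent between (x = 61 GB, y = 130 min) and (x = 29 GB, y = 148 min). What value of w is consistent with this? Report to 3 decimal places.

w = 0.360

Equating utilities: w·61 + (1−w)·130 = w·29 + (1−w)·148.
w·(61−29) = (1−w)·(148−130), i.e. w·32 = (1−w)·18.
Hence w = 18/(32+18) = 18/50 = 0.360.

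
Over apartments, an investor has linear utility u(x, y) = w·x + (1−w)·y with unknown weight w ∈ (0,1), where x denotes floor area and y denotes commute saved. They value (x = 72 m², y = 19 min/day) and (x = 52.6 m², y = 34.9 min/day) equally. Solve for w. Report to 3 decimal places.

Equating utilities: w·72 + (1−w)·19 = w·52.6 + (1−w)·34.9.
w·(72−52.6) = (1−w)·(34.9−19), i.e. w·19.4 = (1−w)·15.9.
Hence w = 15.9/(19.4+15.9) = 15.9/35.3 = 0.450.

w = 0.450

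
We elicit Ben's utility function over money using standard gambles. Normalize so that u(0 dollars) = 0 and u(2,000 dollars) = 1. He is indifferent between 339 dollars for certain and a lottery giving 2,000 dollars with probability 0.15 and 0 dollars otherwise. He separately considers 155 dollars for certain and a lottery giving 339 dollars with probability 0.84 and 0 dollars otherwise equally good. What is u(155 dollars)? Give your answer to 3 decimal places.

From the first indifference, u(339 dollars) = 0.15·u(2,000 dollars) + 0.85·u(0 dollars) = 0.15·1 + 0.85·0 = 0.15.
The second indifference gives u(155 dollars) = 0.84·u(339 dollars) + 0.16·u(0 dollars) = 0.84·0.15 + 0.16·0.00 = 0.1260.

0.126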